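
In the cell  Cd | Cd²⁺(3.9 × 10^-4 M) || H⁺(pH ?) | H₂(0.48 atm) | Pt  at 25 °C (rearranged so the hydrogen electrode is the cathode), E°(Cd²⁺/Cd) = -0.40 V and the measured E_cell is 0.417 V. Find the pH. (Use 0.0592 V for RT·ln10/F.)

E°_cell = 0.40 V and n = 2.
log Q = n(E° − E)/0.0592 = 2×(0.40 − 0.417)/0.0592 = -0.574.
With Q = [Cd²⁺]·P(H₂) / [H⁺]^2, solving for [H⁺] gives log[H⁺] = -1.577, so pH = 1.58.

pH = 1.58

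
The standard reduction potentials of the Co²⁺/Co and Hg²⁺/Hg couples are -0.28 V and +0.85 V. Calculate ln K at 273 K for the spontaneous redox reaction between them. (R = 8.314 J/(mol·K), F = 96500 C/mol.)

E°_cell = +0.85 − (-0.28) = 1.13 V, with n = 2 electrons transferred.
At equilibrium E = 0, so the Nernst equation gives ln K = nFE°/RT = (2)(96500)(1.13)/((8.314)(273)) = 96.09.

ln K = 96.1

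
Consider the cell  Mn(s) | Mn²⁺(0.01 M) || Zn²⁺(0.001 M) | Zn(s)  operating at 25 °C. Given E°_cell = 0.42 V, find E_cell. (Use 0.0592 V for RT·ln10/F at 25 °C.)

0.390 V

Balancing electrons gives n = 2; the reaction quotient is Q = [Mn²⁺]/[Zn²⁺] = 10.0.
At 25 °C, E = E° − (0.0592/n) log Q = 0.42 − (0.0592/2)(1.000) = 0.420 − 0.030 = 0.390 V.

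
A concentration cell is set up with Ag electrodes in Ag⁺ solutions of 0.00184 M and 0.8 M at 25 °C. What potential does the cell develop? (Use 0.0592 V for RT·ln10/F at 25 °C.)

0.16 V

Both half-cells are Ag⁺/Ag, so E°_cell = 0. The concentrated side is the cathode; the cell reaction moves Ag⁺ from high to low concentration with n = 1.
Q = [Ag⁺]_dilute/[Ag⁺]_conc = 0.00184/0.8 = 0.00230.
E = 0 − (0.0592/1) log Q = −(0.0592/1)(-2.638) = 0.1562 V.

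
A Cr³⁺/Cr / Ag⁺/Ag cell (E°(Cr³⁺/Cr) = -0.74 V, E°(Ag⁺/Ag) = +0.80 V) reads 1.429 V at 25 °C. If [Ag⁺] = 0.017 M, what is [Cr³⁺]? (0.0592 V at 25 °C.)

From the Nernst equation, log Q = n(E° − E)/0.0592 = 3(1.54 − 1.429)/0.0592 = 5.625, so Q = 4.22 × 10^5.
With Q = [Cr³⁺]/[Ag⁺]^3 and the known concentrations, [Cr³⁺] in the numerator gives [Cr³⁺] = 2.1 M.

2.1 M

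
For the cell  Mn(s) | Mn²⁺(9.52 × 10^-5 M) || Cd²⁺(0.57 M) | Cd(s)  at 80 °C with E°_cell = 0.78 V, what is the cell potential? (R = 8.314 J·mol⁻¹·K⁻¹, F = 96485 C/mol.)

0.912 V

Balancing electrons gives n = 2; the reaction quotient is Q = [Mn²⁺]/[Cd²⁺] = 1.67 × 10^-4.
E = E° − (RT/nF) ln Q = 0.78 − (8.314×353)/(2×96485) × (-8.697) = 0.780 + 0.132 = 0.912 V.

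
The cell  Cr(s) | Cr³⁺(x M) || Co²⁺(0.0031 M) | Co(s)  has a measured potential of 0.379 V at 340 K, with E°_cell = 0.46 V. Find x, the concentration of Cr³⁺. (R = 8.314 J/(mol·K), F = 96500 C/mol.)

From the Nernst equation, ln Q = nF(E° − E)/RT = 6×96500×(0.46 − 0.379)/(8.314×340) = 16.591, so Q = 1.6 × 10^7.
With Q = [Cr³⁺]^2/[Co²⁺]^3 and the known concentrations, [Cr³⁺]^2 in the numerator gives [Cr³⁺] = 0.69 M.

0.69 M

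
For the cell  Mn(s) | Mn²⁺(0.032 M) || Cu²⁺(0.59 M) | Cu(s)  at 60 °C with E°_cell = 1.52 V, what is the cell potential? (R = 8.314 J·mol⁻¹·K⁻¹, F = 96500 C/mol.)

1.56 V

Balancing electrons gives n = 2; the reaction quotient is Q = [Mn²⁺]/[Cu²⁺] = 0.0542.
E = E° − (RT/nF) ln Q = 1.52 − (8.314×333)/(2×96500) × (-2.914) = 1.520 + 0.042 = 1.562 V.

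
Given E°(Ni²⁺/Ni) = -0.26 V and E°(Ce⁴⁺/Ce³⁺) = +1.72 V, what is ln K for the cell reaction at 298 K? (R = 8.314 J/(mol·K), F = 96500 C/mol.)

ln K = 154.2

E°_cell = +1.72 − (-0.26) = 1.98 V, with n = 2 electrons transferred.
At equilibrium E = 0, so the Nernst equation gives ln K = nFE°/RT = (2)(96500)(1.98)/((8.314)(298)) = 154.24.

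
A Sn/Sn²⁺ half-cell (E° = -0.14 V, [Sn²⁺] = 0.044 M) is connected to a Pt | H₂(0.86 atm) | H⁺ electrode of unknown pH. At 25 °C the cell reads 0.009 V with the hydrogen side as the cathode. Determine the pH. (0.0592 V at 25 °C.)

E°_cell = 0.14 V and n = 2.
log Q = n(E° − E)/0.0592 = 2×(0.14 − 0.009)/0.0592 = 4.426.
With Q = [Sn²⁺]·P(H₂) / [H⁺]^2, solving for [H⁺] gives log[H⁺] = -2.924, so pH = 2.92.

pH = 2.92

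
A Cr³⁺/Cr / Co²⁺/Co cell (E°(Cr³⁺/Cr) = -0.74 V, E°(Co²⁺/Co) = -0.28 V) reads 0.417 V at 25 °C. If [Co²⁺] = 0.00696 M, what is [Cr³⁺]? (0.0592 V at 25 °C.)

0.088 M

From the Nernst equation, log Q = n(E° − E)/0.0592 = 6(0.46 − 0.417)/0.0592 = 4.358, so Q = 2.28 × 10^4.
With Q = [Cr³⁺]^2/[Co²⁺]^3 and the known concentrations, [Cr³⁺]^2 in the numerator gives [Cr³⁺] = 0.088 M.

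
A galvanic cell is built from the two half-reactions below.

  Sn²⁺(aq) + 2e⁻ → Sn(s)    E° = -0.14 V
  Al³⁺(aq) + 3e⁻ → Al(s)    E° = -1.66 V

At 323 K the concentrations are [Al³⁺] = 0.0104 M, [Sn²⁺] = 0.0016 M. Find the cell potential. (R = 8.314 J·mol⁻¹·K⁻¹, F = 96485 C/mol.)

The Sn²⁺/Sn couple has the higher reduction potential and acts as the cathode, so E°_cell = -0.14 − (-1.66) = 1.52 V.
Balancing electrons gives n = 6; the reaction quotient is Q = [Al³⁺]^2/[Sn²⁺]^3 = 2.64 × 10^4.
E = E° − (RT/nF) ln Q = 1.52 − (8.314×323)/(6×96485) × (10.181) = 1.520 − 0.047 = 1.473 V.

1.47 V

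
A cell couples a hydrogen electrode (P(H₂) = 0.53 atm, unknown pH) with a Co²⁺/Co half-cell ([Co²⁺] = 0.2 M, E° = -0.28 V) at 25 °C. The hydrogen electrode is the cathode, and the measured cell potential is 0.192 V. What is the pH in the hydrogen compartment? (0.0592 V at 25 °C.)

pH = 1.97

E°_cell = 0.28 V and n = 2.
log Q = n(E° − E)/0.0592 = 2×(0.28 − 0.192)/0.0592 = 2.973.
With Q = [Co²⁺]·P(H₂) / [H⁺]^2, solving for [H⁺] gives log[H⁺] = -1.974, so pH = 1.97.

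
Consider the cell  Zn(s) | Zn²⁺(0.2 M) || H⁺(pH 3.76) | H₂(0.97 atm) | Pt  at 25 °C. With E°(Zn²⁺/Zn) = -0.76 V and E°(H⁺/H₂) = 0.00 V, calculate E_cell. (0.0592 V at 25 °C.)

0.56 V

The hydrogen couple is the cathode, so E°_cell = 0.76 V; n = 2.
[H⁺] = 10^(−3.76) = 1.7 × 10^-4 M, and Q = [Zn²⁺]·P(H₂) / [H⁺]^2 = 6.42 × 10^6.
E = E° − (0.0592/2) log Q = 0.76 − (0.0592/2)(6.808) = 0.558 V.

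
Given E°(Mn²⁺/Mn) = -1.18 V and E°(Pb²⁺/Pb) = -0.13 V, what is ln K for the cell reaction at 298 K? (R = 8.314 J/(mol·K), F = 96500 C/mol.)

E°_cell = -0.13 − (-1.18) = 1.05 V, with n = 2 electrons transferred.
At equilibrium E = 0, so the Nernst equation gives ln K = nFE°/RT = (2)(96500)(1.05)/((8.314)(298)) = 81.79.

ln K = 81.8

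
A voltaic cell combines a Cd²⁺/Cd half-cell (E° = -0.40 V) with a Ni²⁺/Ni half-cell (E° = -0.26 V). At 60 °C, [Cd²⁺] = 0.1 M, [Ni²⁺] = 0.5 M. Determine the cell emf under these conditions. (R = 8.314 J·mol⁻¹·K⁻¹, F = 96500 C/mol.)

The Ni²⁺/Ni couple has the higher reduction potential and acts as the cathode, so E°_cell = -0.26 − (-0.40) = 0.14 V.
Balancing electrons gives n = 2; the reaction quotient is Q = [Cd²⁺]/[Ni²⁺] = 0.200.
E = E° − (RT/nF) ln Q = 0.14 − (8.314×333)/(2×96500) × (-1.609) = 0.140 + 0.023 = 0.163 V.

0.163 V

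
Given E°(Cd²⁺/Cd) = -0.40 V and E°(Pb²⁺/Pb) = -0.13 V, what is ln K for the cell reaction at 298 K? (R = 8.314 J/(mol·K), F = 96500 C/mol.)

E°_cell = -0.13 − (-0.40) = 0.27 V, with n = 2 electrons transferred.
At equilibrium E = 0, so the Nernst equation gives ln K = nFE°/RT = (2)(96500)(0.27)/((8.314)(298)) = 21.03.

ln K = 21.0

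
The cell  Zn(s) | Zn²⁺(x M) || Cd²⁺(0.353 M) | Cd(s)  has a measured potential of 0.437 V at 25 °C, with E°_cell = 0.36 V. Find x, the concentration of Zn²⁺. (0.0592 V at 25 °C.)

From the Nernst equation, log Q = n(E° − E)/0.0592 = 2(0.36 − 0.437)/0.0592 = -2.601, so Q = 0.00250.
With Q = [Zn²⁺]/[Cd²⁺] and the known concentrations, [Zn²⁺] in the numerator gives [Zn²⁺] = 8.8 × 10^-4 M.

8.8 × 10^-4 M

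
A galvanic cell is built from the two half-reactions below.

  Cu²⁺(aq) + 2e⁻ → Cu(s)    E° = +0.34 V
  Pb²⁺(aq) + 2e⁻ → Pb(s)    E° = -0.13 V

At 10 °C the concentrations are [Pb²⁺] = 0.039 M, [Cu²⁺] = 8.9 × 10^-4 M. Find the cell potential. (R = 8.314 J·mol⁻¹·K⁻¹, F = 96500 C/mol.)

The Cu²⁺/Cu couple has the higher reduction potential and acts as the cathode, so E°_cell = +0.34 − (-0.13) = 0.47 V.
Balancing electrons gives n = 2; the reaction quotient is Q = [Pb²⁺]/[Cu²⁺] = 43.8.
E = E° − (RT/nF) ln Q = 0.47 − (8.314×283)/(2×96500) × (3.780) = 0.470 − 0.046 = 0.424 V.

0.424 V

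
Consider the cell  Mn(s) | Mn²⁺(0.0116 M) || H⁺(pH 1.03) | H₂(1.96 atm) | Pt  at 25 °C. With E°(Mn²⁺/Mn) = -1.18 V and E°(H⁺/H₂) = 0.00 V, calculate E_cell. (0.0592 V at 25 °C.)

The hydrogen couple is the cathode, so E°_cell = 1.18 V; n = 2.
[H⁺] = 10^(−1.03) = 0.093 M, and Q = [Mn²⁺]·P(H₂) / [H⁺]^2 = 2.61.
E = E° − (0.0592/2) log Q = 1.18 − (0.0592/2)(0.417) = 1.168 V.

1.17 V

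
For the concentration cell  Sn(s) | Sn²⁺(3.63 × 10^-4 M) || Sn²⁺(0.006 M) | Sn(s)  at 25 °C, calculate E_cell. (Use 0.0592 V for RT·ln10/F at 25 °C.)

Both half-cells are Sn²⁺/Sn, so E°_cell = 0. The concentrated side is the cathode; the cell reaction moves Sn²⁺ from high to low concentration with n = 2.
Q = [Sn²⁺]_dilute/[Sn²⁺]_conc = 3.63 × 10^-4/0.006 = 0.0605.
E = 0 − (0.0592/2) log Q = −(0.0592/2)(-1.218) = 0.0361 V.

0.036 V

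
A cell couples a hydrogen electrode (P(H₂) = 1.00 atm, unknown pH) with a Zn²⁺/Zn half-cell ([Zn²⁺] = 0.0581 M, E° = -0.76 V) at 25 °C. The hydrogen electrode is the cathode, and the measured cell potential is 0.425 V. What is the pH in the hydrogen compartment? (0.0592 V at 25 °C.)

pH = 6.28

E°_cell = 0.76 V and n = 2.
log Q = n(E° − E)/0.0592 = 2×(0.76 − 0.425)/0.0592 = 11.318.
With Q = [Zn²⁺]·P(H₂) / [H⁺]^2, solving for [H⁺] gives log[H⁺] = -6.277, so pH = 6.28.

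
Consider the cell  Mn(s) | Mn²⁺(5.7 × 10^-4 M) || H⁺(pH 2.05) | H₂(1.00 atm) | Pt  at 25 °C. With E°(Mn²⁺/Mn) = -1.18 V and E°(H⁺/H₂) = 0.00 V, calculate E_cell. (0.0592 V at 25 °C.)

1.15 V

The hydrogen couple is the cathode, so E°_cell = 1.18 V; n = 2.
[H⁺] = 10^(−2.05) = 0.0089 M, and Q = [Mn²⁺]·P(H₂) / [H⁺]^2 = 7.18.
E = E° − (0.0592/2) log Q = 1.18 − (0.0592/2)(0.856) = 1.155 V.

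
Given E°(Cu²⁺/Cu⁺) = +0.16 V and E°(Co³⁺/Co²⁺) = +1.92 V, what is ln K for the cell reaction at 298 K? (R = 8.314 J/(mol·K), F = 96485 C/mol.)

E°_cell = +1.92 − (+0.16) = 1.76 V, with n = 1 electron transferred.
At equilibrium E = 0, so the Nernst equation gives ln K = nFE°/RT = (1)(96485)(1.76)/((8.314)(298)) = 68.54.

ln K = 68.5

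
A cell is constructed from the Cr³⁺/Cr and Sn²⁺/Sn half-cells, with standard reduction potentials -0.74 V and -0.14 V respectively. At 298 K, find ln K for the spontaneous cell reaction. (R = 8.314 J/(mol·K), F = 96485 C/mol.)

E°_cell = -0.14 − (-0.74) = 0.60 V, with n = 6 electrons transferred.
At equilibrium E = 0, so the Nernst equation gives ln K = nFE°/RT = (6)(96485)(0.60)/((8.314)(298)) = 140.20.

ln K = 140.2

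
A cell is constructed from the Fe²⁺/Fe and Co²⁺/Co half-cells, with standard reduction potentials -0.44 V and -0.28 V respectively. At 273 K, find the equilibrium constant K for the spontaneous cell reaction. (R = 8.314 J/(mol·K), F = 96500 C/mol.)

8.1 × 10^5

E°_cell = -0.28 − (-0.44) = 0.16 V, with n = 2 electrons transferred.
At equilibrium E = 0, so the Nernst equation gives ln K = nFE°/RT = (2)(96500)(0.16)/((8.314)(273)) = 13.61.
K = e^13.61 = 8.1 × 10^5.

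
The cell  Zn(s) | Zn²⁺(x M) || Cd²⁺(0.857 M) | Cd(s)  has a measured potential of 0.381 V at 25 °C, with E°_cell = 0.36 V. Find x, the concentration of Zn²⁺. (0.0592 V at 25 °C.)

0.17 M

From the Nernst equation, log Q = n(E° − E)/0.0592 = 2(0.36 − 0.381)/0.0592 = -0.709, so Q = 0.195.
With Q = [Zn²⁺]/[Cd²⁺] and the known concentrations, [Zn²⁺] in the numerator gives [Zn²⁺] = 0.17 M.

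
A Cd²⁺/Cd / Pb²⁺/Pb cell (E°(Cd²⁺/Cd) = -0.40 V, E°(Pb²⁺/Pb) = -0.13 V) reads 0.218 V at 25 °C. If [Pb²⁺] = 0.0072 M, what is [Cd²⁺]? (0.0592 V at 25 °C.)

0.41 M

From the Nernst equation, log Q = n(E° − E)/0.0592 = 2(0.27 − 0.218)/0.0592 = 1.757, so Q = 57.1.
With Q = [Cd²⁺]/[Pb²⁺] and the known concentrations, [Cd²⁺] in the numerator gives [Cd²⁺] = 0.41 M.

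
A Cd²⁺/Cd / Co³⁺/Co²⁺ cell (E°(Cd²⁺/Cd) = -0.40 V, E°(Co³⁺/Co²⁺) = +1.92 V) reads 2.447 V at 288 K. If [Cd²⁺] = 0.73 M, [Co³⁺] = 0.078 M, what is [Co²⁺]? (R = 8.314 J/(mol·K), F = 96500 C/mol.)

From the Nernst equation, ln Q = nF(E° − E)/RT = 2×96500×(2.32 − 2.447)/(8.314×288) = -10.237, so Q = 3.58 × 10^-5.
With Q = [Cd²⁺]·[Co²⁺]^2/[Co³⁺]^2 and the known concentrations, [Co²⁺]^2 in the numerator gives [Co²⁺] = 5.5 × 10^-4 M.

5.5 × 10^-4 M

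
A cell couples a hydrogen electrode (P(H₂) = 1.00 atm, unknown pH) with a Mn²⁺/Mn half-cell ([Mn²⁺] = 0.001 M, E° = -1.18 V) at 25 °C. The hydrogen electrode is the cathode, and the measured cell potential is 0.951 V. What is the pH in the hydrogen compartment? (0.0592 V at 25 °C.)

E°_cell = 1.18 V and n = 2.
log Q = n(E° − E)/0.0592 = 2×(1.18 − 0.951)/0.0592 = 7.736.
With Q = [Mn²⁺]·P(H₂) / [H⁺]^2, solving for [H⁺] gives log[H⁺] = -5.368, so pH = 5.37.

pH = 5.37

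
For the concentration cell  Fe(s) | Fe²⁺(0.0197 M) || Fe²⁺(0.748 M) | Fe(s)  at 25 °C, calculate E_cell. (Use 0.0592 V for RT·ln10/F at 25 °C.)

Both half-cells are Fe²⁺/Fe, so E°_cell = 0. The concentrated side is the cathode; the cell reaction moves Fe²⁺ from high to low concentration with n = 2.
Q = [Fe²⁺]_dilute/[Fe²⁺]_conc = 0.0197/0.748 = 0.0263.
E = 0 − (0.0592/2) log Q = −(0.0592/2)(-1.579) = 0.0467 V.

0.047 V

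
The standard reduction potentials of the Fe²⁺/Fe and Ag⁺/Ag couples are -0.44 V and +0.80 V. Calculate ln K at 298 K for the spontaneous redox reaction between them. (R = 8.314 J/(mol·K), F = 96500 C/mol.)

ln K = 96.6

E°_cell = +0.80 − (-0.44) = 1.24 V, with n = 2 electrons transferred.
At equilibrium E = 0, so the Nernst equation gives ln K = nFE°/RT = (2)(96500)(1.24)/((8.314)(298)) = 96.59.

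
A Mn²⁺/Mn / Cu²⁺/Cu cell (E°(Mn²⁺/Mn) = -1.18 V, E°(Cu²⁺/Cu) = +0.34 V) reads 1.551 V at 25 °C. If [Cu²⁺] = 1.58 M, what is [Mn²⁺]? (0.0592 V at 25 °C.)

From the Nernst equation, log Q = n(E° − E)/0.0592 = 2(1.52 − 1.551)/0.0592 = -1.047, so Q = 0.0897.
With Q = [Mn²⁺]/[Cu²⁺] and the known concentrations, [Mn²⁺] in the numerator gives [Mn²⁺] = 0.14 M.

0.14 M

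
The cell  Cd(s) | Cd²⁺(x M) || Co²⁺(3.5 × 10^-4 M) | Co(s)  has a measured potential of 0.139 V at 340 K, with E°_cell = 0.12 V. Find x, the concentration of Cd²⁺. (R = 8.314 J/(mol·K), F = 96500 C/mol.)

9.6 × 10^-5 M

From the Nernst equation, ln Q = nF(E° − E)/RT = 2×96500×(0.12 − 0.139)/(8.314×340) = -1.297, so Q = 0.273.
With Q = [Cd²⁺]/[Co²⁺] and the known concentrations, [Cd²⁺] in the numerator gives [Cd²⁺] = 9.6 × 10^-5 M.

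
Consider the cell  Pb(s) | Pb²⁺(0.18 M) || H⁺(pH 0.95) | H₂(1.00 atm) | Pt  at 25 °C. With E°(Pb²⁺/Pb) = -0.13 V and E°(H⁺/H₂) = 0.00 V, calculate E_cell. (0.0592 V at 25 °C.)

The hydrogen couple is the cathode, so E°_cell = 0.13 V; n = 2.
[H⁺] = 10^(−0.95) = 0.11 M, and Q = [Pb²⁺]·P(H₂) / [H⁺]^2 = 14.3.
E = E° − (0.0592/2) log Q = 0.13 − (0.0592/2)(1.155) = 0.096 V.

0.096 V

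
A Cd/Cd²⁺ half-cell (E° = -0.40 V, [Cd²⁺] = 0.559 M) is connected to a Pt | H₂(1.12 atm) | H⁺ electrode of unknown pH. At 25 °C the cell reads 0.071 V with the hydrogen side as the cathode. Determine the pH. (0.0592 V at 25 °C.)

pH = 5.66

E°_cell = 0.40 V and n = 2.
log Q = n(E° − E)/0.0592 = 2×(0.40 − 0.071)/0.0592 = 11.115.
With Q = [Cd²⁺]·P(H₂) / [H⁺]^2, solving for [H⁺] gives log[H⁺] = -5.659, so pH = 5.66.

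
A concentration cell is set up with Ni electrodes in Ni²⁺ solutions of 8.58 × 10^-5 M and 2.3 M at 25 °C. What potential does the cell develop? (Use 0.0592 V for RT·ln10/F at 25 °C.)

Both half-cells are Ni²⁺/Ni, so E°_cell = 0. The concentrated side is the cathode; the cell reaction moves Ni²⁺ from high to low concentration with n = 2.
Q = [Ni²⁺]_dilute/[Ni²⁺]_conc = 8.58 × 10^-5/2.3 = 3.73 × 10^-5.
E = 0 − (0.0592/2) log Q = −(0.0592/2)(-4.428) = 0.1311 V.

0.13 V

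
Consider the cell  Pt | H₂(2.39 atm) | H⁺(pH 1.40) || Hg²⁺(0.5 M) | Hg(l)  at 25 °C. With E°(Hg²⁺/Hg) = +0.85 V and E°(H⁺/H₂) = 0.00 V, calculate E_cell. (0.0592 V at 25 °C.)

0.94 V

The Hg²⁺/Hg couple is the cathode, so E°_cell = 0.85 V; n = 2.
[H⁺] = 10^(−1.40) = 0.040 M, and Q = [H⁺]^2 / ([Hg²⁺]·P(H₂)) = 0.00133.
E = E° − (0.0592/2) log Q = 0.85 − (0.0592/2)(-2.877) = 0.935 V.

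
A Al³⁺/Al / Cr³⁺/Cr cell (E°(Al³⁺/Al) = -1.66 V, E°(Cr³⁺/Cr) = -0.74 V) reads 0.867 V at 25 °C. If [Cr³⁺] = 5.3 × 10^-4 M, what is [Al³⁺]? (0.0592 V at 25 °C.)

From the Nernst equation, log Q = n(E° − E)/0.0592 = 3(0.92 − 0.867)/0.0592 = 2.686, so Q = 485.
With Q = [Al³⁺]/[Cr³⁺] and the known concentrations, [Al³⁺] in the numerator gives [Al³⁺] = 0.26 M.

0.26 M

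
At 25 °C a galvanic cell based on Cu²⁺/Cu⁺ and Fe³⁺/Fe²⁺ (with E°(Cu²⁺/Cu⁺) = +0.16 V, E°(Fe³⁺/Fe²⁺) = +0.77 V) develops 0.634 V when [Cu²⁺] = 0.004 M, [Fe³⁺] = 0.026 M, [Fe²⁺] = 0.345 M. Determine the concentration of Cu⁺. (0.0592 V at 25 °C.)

0.13 M

From the Nernst equation, log Q = n(E° − E)/0.0592 = 1(0.61 − 0.634)/0.0592 = -0.405, so Q = 0.393.
With Q = [Cu²⁺]·[Fe²⁺]/([Cu⁺]·[Fe³⁺]) and the known concentrations, [Cu⁺] in the denominator gives [Cu⁺] = 0.13 M.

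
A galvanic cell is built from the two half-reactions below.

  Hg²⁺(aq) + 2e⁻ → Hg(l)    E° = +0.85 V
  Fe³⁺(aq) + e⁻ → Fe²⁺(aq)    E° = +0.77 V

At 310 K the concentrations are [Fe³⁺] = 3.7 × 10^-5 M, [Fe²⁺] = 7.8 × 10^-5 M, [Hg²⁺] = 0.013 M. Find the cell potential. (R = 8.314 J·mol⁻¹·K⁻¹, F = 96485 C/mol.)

The Hg²⁺/Hg couple has the higher reduction potential and acts as the cathode, so E°_cell = +0.85 − (+0.77) = 0.08 V.
Balancing electrons gives n = 2; the reaction quotient is Q = [Fe³⁺]^2/([Fe²⁺]^2·[Hg²⁺]) = 17.3.
E = E° − (RT/nF) ln Q = 0.08 − (8.314×310)/(2×96485) × (2.851) = 0.080 − 0.038 = 0.042 V.

0.042 V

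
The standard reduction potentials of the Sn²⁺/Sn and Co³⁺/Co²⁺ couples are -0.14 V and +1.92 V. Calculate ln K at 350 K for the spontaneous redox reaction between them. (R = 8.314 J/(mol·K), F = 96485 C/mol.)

ln K = 136.6

E°_cell = +1.92 − (-0.14) = 2.06 V, with n = 2 electrons transferred.
At equilibrium E = 0, so the Nernst equation gives ln K = nFE°/RT = (2)(96485)(2.06)/((8.314)(350)) = 136.61.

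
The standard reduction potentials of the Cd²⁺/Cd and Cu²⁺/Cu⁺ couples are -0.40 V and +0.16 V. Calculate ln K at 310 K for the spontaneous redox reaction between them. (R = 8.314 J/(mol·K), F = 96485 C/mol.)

ln K = 41.9

E°_cell = +0.16 − (-0.40) = 0.56 V, with n = 2 electrons transferred.
At equilibrium E = 0, so the Nernst equation gives ln K = nFE°/RT = (2)(96485)(0.56)/((8.314)(310)) = 41.93.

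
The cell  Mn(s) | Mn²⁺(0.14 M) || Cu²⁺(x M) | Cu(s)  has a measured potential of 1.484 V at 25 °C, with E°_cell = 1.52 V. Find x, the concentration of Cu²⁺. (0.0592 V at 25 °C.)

From the Nernst equation, log Q = n(E° − E)/0.0592 = 2(1.52 − 1.484)/0.0592 = 1.216, so Q = 16.5.
With Q = [Mn²⁺]/[Cu²⁺] and the known concentrations, [Cu²⁺] in the denominator gives [Cu²⁺] = 0.0085 M.

0.0085 M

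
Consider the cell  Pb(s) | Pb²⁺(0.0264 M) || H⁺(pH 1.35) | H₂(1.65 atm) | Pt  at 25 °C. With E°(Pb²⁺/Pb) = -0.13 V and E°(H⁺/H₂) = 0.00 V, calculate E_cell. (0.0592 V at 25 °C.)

The hydrogen couple is the cathode, so E°_cell = 0.13 V; n = 2.
[H⁺] = 10^(−1.35) = 0.045 M, and Q = [Pb²⁺]·P(H₂) / [H⁺]^2 = 21.8.
E = E° − (0.0592/2) log Q = 0.13 − (0.0592/2)(1.339) = 0.090 V.

0.090 V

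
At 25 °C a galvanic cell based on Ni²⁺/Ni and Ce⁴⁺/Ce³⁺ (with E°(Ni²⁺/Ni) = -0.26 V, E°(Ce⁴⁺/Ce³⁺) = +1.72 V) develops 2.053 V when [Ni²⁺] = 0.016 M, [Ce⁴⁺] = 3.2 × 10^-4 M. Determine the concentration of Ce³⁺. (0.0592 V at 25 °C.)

From the Nernst equation, log Q = n(E° − E)/0.0592 = 2(1.98 − 2.053)/0.0592 = -2.466, so Q = 0.00342.
With Q = [Ni²⁺]·[Ce³⁺]^2/[Ce⁴⁺]^2 and the known concentrations, [Ce³⁺]^2 in the numerator gives [Ce³⁺] = 1.5 × 10^-4 M.

1.5 × 10^-4 M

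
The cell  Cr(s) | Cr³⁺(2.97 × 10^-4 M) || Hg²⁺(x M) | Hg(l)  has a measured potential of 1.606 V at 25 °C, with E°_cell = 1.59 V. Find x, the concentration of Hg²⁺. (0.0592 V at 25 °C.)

0.015 M

From the Nernst equation, log Q = n(E° − E)/0.0592 = 6(1.59 − 1.606)/0.0592 = -1.622, so Q = 0.0239.
With Q = [Cr³⁺]^2/[Hg²⁺]^3 and the known concentrations, [Hg²⁺]^3 in the denominator gives [Hg²⁺] = 0.015 M.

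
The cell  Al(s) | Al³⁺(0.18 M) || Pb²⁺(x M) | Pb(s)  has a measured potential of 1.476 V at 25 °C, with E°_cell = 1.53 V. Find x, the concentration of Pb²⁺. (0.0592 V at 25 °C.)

0.0048 M

From the Nernst equation, log Q = n(E° − E)/0.0592 = 6(1.53 − 1.476)/0.0592 = 5.473, so Q = 2.97 × 10^5.
With Q = [Al³⁺]^2/[Pb²⁺]^3 and the known concentrations, [Pb²⁺]^3 in the denominator gives [Pb²⁺] = 0.0048 M.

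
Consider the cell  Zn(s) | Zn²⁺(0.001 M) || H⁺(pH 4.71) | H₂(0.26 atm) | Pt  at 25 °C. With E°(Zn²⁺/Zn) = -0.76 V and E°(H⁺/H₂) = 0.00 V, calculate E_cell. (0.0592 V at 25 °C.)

The hydrogen couple is the cathode, so E°_cell = 0.76 V; n = 2.
[H⁺] = 10^(−4.71) = 1.9 × 10^-5 M, and Q = [Zn²⁺]·P(H₂) / [H⁺]^2 = 6.84 × 10^5.
E = E° − (0.0592/2) log Q = 0.76 − (0.0592/2)(5.835) = 0.587 V.

0.59 V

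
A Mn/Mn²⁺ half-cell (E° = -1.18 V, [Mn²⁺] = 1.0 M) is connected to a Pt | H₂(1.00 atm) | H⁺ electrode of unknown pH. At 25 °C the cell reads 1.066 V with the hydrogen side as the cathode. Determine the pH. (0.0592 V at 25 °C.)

E°_cell = 1.18 V and n = 2.
log Q = n(E° − E)/0.0592 = 2×(1.18 − 1.066)/0.0592 = 3.851.
With Q = [Mn²⁺]·P(H₂) / [H⁺]^2, solving for [H⁺] gives log[H⁺] = -1.926, so pH = 1.93.

pH = 1.93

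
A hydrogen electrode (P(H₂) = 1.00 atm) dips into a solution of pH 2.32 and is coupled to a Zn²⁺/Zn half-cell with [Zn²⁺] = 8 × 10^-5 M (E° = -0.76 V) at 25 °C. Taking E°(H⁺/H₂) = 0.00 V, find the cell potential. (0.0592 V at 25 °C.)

The hydrogen couple is the cathode, so E°_cell = 0.76 V; n = 2.
[H⁺] = 10^(−2.32) = 0.0048 M, and Q = [Zn²⁺]·P(H₂) / [H⁺]^2 = 3.49.
E = E° − (0.0592/2) log Q = 0.76 − (0.0592/2)(0.543) = 0.744 V.

0.74 V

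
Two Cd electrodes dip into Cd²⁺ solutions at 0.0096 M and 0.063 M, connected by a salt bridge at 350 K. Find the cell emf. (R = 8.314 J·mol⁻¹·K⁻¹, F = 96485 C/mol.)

0.028 V

Both half-cells are Cd²⁺/Cd, so E°_cell = 0. The concentrated side is the cathode; the cell reaction moves Cd²⁺ from high to low concentration with n = 2.
Q = [Cd²⁺]_dilute/[Cd²⁺]_conc = 0.0096/0.063 = 0.152.
E = 0 − (RT/nF) ln Q = −((8.314×350)/(2×96485))(-1.881) = 0.0284 V.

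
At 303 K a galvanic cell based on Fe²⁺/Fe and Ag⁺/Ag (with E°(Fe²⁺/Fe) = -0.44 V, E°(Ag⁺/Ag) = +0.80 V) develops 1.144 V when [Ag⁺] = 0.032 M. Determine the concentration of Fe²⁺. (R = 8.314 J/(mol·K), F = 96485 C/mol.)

1.6 M

From the Nernst equation, ln Q = nF(E° − E)/RT = 2×96485×(1.24 − 1.144)/(8.314×303) = 7.354, so Q = 1560.
With Q = [Fe²⁺]/[Ag⁺]^2 and the known concentrations, [Fe²⁺] in the numerator gives [Fe²⁺] = 1.6 M.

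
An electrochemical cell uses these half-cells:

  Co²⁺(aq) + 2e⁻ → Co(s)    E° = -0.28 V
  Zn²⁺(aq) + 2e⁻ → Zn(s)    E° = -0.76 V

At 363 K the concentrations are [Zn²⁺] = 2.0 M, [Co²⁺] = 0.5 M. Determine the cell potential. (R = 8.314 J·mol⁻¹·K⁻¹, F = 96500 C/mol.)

The Co²⁺/Co couple has the higher reduction potential and acts as the cathode, so E°_cell = -0.28 − (-0.76) = 0.48 V.
Balancing electrons gives n = 2; the reaction quotient is Q = [Zn²⁺]/[Co²⁺] = 4.00.
E = E° − (RT/nF) ln Q = 0.48 − (8.314×363)/(2×96500) × (1.386) = 0.480 − 0.022 = 0.458 V.

0.458 V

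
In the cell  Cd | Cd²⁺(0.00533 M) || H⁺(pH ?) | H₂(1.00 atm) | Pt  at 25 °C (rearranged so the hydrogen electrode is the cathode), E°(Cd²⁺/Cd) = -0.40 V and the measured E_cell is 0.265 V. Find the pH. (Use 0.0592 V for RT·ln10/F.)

E°_cell = 0.40 V and n = 2.
log Q = n(E° − E)/0.0592 = 2×(0.40 − 0.265)/0.0592 = 4.561.
With Q = [Cd²⁺]·P(H₂) / [H⁺]^2, solving for [H⁺] gives log[H⁺] = -3.417, so pH = 3.42.

pH = 3.42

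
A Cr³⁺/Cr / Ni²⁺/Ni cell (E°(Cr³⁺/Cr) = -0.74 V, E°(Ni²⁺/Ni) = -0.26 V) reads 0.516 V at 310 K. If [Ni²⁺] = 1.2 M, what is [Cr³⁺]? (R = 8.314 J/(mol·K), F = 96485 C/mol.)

0.023 M

From the Nernst equation, ln Q = nF(E° − E)/RT = 6×96485×(0.48 − 0.516)/(8.314×310) = -8.086, so Q = 3.08 × 10^-4.
With Q = [Cr³⁺]^2/[Ni²⁺]^3 and the known concentrations, [Cr³⁺]^2 in the numerator gives [Cr³⁺] = 0.023 M.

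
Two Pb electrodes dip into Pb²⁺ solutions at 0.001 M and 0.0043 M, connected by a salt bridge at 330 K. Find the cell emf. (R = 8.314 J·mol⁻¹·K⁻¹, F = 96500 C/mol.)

0.021 V

Both half-cells are Pb²⁺/Pb, so E°_cell = 0. The concentrated side is the cathode; the cell reaction moves Pb²⁺ from high to low concentration with n = 2.
Q = [Pb²⁺]_dilute/[Pb²⁺]_conc = 0.001/0.0043 = 0.233.
E = 0 − (RT/nF) ln Q = −((8.314×330)/(2×96500))(-1.459) = 0.0207 V.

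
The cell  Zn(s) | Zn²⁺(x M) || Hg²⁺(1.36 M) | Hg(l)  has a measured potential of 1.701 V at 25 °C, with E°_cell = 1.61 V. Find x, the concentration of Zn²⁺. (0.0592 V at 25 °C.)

0.0011 M

From the Nernst equation, log Q = n(E° − E)/0.0592 = 2(1.61 − 1.701)/0.0592 = -3.074, so Q = 8.43 × 10^-4.
With Q = [Zn²⁺]/[Hg²⁺] and the known concentrations, [Zn²⁺] in the numerator gives [Zn²⁺] = 0.0011 M.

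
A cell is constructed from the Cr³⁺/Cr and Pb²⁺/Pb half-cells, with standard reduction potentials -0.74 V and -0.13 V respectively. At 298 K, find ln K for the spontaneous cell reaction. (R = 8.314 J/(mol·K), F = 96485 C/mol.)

E°_cell = -0.13 − (-0.74) = 0.61 V, with n = 6 electrons transferred.
At equilibrium E = 0, so the Nernst equation gives ln K = nFE°/RT = (6)(96485)(0.61)/((8.314)(298)) = 142.53.

ln K = 142.5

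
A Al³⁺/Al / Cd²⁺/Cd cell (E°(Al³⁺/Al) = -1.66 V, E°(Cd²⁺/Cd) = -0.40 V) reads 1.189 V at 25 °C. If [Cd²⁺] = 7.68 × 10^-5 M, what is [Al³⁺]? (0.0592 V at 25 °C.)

From the Nernst equation, log Q = n(E° − E)/0.0592 = 6(1.26 − 1.189)/0.0592 = 7.196, so Q = 1.57 × 10^7.
With Q = [Al³⁺]^2/[Cd²⁺]^3 and the known concentrations, [Al³⁺]^2 in the numerator gives [Al³⁺] = 0.0027 M.

0.0027 M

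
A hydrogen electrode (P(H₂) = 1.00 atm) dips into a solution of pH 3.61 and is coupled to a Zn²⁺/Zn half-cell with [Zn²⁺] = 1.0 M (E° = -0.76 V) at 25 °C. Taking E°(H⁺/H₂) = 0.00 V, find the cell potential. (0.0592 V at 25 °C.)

0.55 V

The hydrogen couple is the cathode, so E°_cell = 0.76 V; n = 2.
[H⁺] = 10^(−3.61) = 2.5 × 10^-4 M, and Q = [Zn²⁺]·P(H₂) / [H⁺]^2 = 1.66 × 10^7.
E = E° − (0.0592/2) log Q = 0.76 − (0.0592/2)(7.220) = 0.546 V.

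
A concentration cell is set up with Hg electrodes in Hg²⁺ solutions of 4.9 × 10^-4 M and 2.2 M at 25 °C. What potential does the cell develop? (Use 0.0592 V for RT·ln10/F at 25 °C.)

Both half-cells are Hg²⁺/Hg, so E°_cell = 0. The concentrated side is the cathode; the cell reaction moves Hg²⁺ from high to low concentration with n = 2.
Q = [Hg²⁺]_dilute/[Hg²⁺]_conc = 4.9 × 10^-4/2.2 = 2.23 × 10^-4.
E = 0 − (0.0592/2) log Q = −(0.0592/2)(-3.652) = 0.1081 V.

0.11 V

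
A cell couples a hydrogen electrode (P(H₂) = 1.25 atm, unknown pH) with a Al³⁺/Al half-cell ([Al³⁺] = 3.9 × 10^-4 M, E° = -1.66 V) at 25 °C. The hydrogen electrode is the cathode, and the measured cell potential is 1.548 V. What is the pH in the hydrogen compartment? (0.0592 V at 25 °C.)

pH = 2.98

E°_cell = 1.66 V and n = 6.
log Q = n(E° − E)/0.0592 = 6×(1.66 − 1.548)/0.0592 = 11.351.
With Q = [Al³⁺]^2·P(H₂)^3 / [H⁺]^6, solving for [H⁺] gives log[H⁺] = -2.980, so pH = 2.98.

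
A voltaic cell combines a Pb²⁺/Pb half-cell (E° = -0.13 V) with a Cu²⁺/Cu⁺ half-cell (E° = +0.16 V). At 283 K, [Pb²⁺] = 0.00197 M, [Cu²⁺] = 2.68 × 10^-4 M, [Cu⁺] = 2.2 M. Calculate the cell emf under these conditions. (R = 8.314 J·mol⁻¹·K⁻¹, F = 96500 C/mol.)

0.146 V

The Cu²⁺/Cu⁺ couple has the higher reduction potential and acts as the cathode, so E°_cell = +0.16 − (-0.13) = 0.29 V.
Balancing electrons gives n = 2; the reaction quotient is Q = [Pb²⁺]·[Cu⁺]^2/[Cu²⁺]^2 = 1.33 × 10^5.
E = E° − (RT/nF) ln Q = 0.29 − (8.314×283)/(2×96500) × (11.796) = 0.290 − 0.144 = 0.146 V.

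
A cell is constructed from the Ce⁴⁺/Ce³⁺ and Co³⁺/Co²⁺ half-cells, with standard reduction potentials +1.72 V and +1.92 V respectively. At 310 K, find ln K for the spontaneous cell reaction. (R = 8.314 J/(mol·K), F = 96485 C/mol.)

ln K = 7.5

E°_cell = +1.92 − (+1.72) = 0.20 V, with n = 1 electron transferred.
At equilibrium E = 0, so the Nernst equation gives ln K = nFE°/RT = (1)(96485)(0.20)/((8.314)(310)) = 7.49.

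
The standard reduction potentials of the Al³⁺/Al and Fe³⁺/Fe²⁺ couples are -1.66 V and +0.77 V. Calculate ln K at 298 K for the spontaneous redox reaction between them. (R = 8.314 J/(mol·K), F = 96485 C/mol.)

E°_cell = +0.77 − (-1.66) = 2.43 V, with n = 3 electrons transferred.
At equilibrium E = 0, so the Nernst equation gives ln K = nFE°/RT = (3)(96485)(2.43)/((8.314)(298)) = 283.90.

ln K = 283.9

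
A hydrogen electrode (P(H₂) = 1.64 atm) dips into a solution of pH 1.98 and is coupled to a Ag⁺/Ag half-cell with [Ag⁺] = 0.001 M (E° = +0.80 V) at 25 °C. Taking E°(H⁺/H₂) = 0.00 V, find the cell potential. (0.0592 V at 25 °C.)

The Ag⁺/Ag couple is the cathode, so E°_cell = 0.80 V; n = 2.
[H⁺] = 10^(−1.98) = 0.010 M, and Q = [H⁺]^2 / ([Ag⁺]^2·P(H₂)) = 66.9.
E = E° − (0.0592/2) log Q = 0.80 − (0.0592/2)(1.825) = 0.746 V.

0.75 V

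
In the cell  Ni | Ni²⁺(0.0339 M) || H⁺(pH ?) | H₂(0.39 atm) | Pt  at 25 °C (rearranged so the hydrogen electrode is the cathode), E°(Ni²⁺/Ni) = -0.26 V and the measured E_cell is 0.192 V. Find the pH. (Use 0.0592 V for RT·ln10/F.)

pH = 2.09

E°_cell = 0.26 V and n = 2.
log Q = n(E° − E)/0.0592 = 2×(0.26 − 0.192)/0.0592 = 2.297.
With Q = [Ni²⁺]·P(H₂) / [H⁺]^2, solving for [H⁺] gives log[H⁺] = -2.088, so pH = 2.09.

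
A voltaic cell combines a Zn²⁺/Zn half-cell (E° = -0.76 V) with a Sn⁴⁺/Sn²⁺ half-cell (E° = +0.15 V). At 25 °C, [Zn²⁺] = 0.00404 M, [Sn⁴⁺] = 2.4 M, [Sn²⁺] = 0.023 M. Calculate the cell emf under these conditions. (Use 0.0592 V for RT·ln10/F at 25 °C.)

The Sn⁴⁺/Sn²⁺ couple has the higher reduction potential and acts as the cathode, so E°_cell = +0.15 − (-0.76) = 0.91 V.
Balancing electrons gives n = 2; the reaction quotient is Q = [Zn²⁺]·[Sn²⁺]/[Sn⁴⁺] = 3.87 × 10^-5.
At 25 °C, E = E° − (0.0592/n) log Q = 0.91 − (0.0592/2)(-4.412) = 0.910 + 0.131 = 1.041 V.

1.04 V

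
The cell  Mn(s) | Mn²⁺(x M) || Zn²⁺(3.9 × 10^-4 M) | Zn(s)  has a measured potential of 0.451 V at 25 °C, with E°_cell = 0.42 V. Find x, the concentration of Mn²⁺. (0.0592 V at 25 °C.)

From the Nernst equation, log Q = n(E° − E)/0.0592 = 2(0.42 − 0.451)/0.0592 = -1.047, so Q = 0.0897.
With Q = [Mn²⁺]/[Zn²⁺] and the known concentrations, [Mn²⁺] in the numerator gives [Mn²⁺] = 3.5 × 10^-5 M.

3.5 × 10^-5 M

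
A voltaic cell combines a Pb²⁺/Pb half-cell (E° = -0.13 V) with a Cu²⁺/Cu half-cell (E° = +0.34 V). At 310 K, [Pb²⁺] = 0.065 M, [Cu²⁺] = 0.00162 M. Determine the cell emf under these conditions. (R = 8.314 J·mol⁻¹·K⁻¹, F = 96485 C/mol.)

0.421 V

The Cu²⁺/Cu couple has the higher reduction potential and acts as the cathode, so E°_cell = +0.34 − (-0.13) = 0.47 V.
Balancing electrons gives n = 2; the reaction quotient is Q = [Pb²⁺]/[Cu²⁺] = 40.1.
E = E° − (RT/nF) ln Q = 0.47 − (8.314×310)/(2×96485) × (3.692) = 0.470 − 0.049 = 0.421 V.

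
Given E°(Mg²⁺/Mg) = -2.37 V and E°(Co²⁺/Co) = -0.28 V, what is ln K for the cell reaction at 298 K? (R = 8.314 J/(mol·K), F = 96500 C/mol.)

E°_cell = -0.28 − (-2.37) = 2.09 V, with n = 2 electrons transferred.
At equilibrium E = 0, so the Nernst equation gives ln K = nFE°/RT = (2)(96500)(2.09)/((8.314)(298)) = 162.81.

ln K = 162.8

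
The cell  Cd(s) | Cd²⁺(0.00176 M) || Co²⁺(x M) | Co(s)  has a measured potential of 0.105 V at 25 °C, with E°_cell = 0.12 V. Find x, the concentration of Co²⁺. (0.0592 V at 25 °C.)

From the Nernst equation, log Q = n(E° − E)/0.0592 = 2(0.12 − 0.105)/0.0592 = 0.507, so Q = 3.21.
With Q = [Cd²⁺]/[Co²⁺] and the known concentrations, [Co²⁺] in the denominator gives [Co²⁺] = 5.5 × 10^-4 M.

5.5 × 10^-4 M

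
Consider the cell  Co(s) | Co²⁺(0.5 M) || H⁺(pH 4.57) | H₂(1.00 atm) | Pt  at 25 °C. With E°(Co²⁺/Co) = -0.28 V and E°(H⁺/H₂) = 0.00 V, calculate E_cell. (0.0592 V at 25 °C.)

0.018 V

The hydrogen couple is the cathode, so E°_cell = 0.28 V; n = 2.
[H⁺] = 10^(−4.57) = 2.7 × 10^-5 M, and Q = [Co²⁺]·P(H₂) / [H⁺]^2 = 6.9 × 10^8.
E = E° − (0.0592/2) log Q = 0.28 − (0.0592/2)(8.839) = 0.018 V.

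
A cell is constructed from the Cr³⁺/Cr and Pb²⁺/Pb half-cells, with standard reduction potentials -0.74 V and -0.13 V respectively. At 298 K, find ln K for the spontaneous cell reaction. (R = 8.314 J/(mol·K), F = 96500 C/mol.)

ln K = 142.6

E°_cell = -0.13 − (-0.74) = 0.61 V, with n = 6 electrons transferred.
At equilibrium E = 0, so the Nernst equation gives ln K = nFE°/RT = (6)(96500)(0.61)/((8.314)(298)) = 142.55.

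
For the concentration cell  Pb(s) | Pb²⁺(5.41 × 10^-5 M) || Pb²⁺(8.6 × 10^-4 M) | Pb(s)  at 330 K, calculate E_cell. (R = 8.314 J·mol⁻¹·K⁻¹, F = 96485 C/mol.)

Both half-cells are Pb²⁺/Pb, so E°_cell = 0. The concentrated side is the cathode; the cell reaction moves Pb²⁺ from high to low concentration with n = 2.
Q = [Pb²⁺]_dilute/[Pb²⁺]_conc = 5.41 × 10^-5/8.6 × 10^-4 = 0.0629.
E = 0 − (RT/nF) ln Q = −((8.314×330)/(2×96485))(-2.766) = 0.0393 V.

0.039 V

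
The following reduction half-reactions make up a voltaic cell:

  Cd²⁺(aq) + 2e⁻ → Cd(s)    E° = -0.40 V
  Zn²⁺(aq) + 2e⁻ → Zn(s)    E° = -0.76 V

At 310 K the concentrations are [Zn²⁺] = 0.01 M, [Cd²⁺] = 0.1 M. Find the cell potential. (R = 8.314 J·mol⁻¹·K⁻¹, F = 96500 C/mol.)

0.391 V

The Cd²⁺/Cd couple has the higher reduction potential and acts as the cathode, so E°_cell = -0.40 − (-0.76) = 0.36 V.
Balancing electrons gives n = 2; the reaction quotient is Q = [Zn²⁺]/[Cd²⁺] = 0.100.
E = E° − (RT/nF) ln Q = 0.36 − (8.314×310)/(2×96500) × (-2.303) = 0.360 + 0.031 = 0.391 V.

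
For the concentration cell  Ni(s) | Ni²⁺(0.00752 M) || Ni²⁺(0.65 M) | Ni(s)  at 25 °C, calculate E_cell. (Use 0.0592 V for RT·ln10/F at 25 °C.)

0.057 V

Both half-cells are Ni²⁺/Ni, so E°_cell = 0. The concentrated side is the cathode; the cell reaction moves Ni²⁺ from high to low concentration with n = 2.
Q = [Ni²⁺]_dilute/[Ni²⁺]_conc = 0.00752/0.65 = 0.0116.
E = 0 − (0.0592/2) log Q = −(0.0592/2)(-1.937) = 0.0573 V.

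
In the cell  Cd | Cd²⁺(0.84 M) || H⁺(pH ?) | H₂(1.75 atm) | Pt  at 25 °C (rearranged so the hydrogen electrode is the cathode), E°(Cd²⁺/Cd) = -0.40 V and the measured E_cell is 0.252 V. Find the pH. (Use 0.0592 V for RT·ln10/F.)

pH = 2.42

E°_cell = 0.40 V and n = 2.
log Q = n(E° − E)/0.0592 = 2×(0.40 − 0.252)/0.0592 = 5.000.
With Q = [Cd²⁺]·P(H₂) / [H⁺]^2, solving for [H⁺] gives log[H⁺] = -2.416, so pH = 2.42.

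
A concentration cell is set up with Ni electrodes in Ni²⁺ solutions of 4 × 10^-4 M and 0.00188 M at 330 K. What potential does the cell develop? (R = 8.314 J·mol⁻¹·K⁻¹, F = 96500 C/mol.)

Both half-cells are Ni²⁺/Ni, so E°_cell = 0. The concentrated side is the cathode; the cell reaction moves Ni²⁺ from high to low concentration with n = 2.
Q = [Ni²⁺]_dilute/[Ni²⁺]_conc = 4 × 10^-4/0.00188 = 0.213.
E = 0 − (RT/nF) ln Q = −((8.314×330)/(2×96500))(-1.548) = 0.0220 V.

0.022 V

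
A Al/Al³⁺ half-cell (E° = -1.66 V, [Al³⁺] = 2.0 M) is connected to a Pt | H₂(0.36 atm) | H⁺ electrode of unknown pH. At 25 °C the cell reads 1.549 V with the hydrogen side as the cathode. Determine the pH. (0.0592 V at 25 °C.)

pH = 2.00

E°_cell = 1.66 V and n = 6.
log Q = n(E° − E)/0.0592 = 6×(1.66 − 1.549)/0.0592 = 11.250.
With Q = [Al³⁺]^2·P(H₂)^3 / [H⁺]^6, solving for [H⁺] gives log[H⁺] = -1.997, so pH = 2.00.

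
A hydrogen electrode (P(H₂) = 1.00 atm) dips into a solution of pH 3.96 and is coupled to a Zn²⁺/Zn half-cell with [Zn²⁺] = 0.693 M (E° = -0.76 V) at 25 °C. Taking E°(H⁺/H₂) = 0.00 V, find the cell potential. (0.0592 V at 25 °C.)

0.53 V

The hydrogen couple is the cathode, so E°_cell = 0.76 V; n = 2.
[H⁺] = 10^(−3.96) = 1.1 × 10^-4 M, and Q = [Zn²⁺]·P(H₂) / [H⁺]^2 = 5.76 × 10^7.
E = E° − (0.0592/2) log Q = 0.76 − (0.0592/2)(7.761) = 0.530 V.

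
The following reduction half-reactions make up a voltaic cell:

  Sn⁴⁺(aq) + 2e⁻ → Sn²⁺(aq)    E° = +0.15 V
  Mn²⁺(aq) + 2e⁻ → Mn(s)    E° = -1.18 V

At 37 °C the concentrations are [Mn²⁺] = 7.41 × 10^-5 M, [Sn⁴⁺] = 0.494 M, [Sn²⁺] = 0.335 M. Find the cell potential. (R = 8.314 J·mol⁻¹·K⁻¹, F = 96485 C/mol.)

1.46 V

The Sn⁴⁺/Sn²⁺ couple has the higher reduction potential and acts as the cathode, so E°_cell = +0.15 − (-1.18) = 1.33 V.
Balancing electrons gives n = 2; the reaction quotient is Q = [Mn²⁺]·[Sn²⁺]/[Sn⁴⁺] = 5.02 × 10^-5.
E = E° − (RT/nF) ln Q = 1.33 − (8.314×310)/(2×96485) × (-9.899) = 1.330 + 0.132 = 1.462 V.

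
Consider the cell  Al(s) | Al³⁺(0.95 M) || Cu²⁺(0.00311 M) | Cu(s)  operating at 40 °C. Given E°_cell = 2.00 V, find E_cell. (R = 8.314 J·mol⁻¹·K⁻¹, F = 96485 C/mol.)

Balancing electrons gives n = 6; the reaction quotient is Q = [Al³⁺]^2/[Cu²⁺]^3 = 3 × 10^7.
E = E° − (RT/nF) ln Q = 2.00 − (8.314×313)/(6×96485) × (17.217) = 2.000 − 0.077 = 1.923 V.

1.92 V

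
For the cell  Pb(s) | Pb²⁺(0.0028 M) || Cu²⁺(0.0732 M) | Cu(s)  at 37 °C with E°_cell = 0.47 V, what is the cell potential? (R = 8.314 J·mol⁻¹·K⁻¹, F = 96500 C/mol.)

0.514 V

Balancing electrons gives n = 2; the reaction quotient is Q = [Pb²⁺]/[Cu²⁺] = 0.0383.
E = E° − (RT/nF) ln Q = 0.47 − (8.314×310)/(2×96500) × (-3.264) = 0.470 + 0.044 = 0.514 V.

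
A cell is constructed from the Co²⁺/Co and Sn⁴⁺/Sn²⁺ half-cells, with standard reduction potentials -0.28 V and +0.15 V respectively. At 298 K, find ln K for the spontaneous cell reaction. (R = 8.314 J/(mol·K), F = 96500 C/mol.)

ln K = 33.5

E°_cell = +0.15 − (-0.28) = 0.43 V, with n = 2 electrons transferred.
At equilibrium E = 0, so the Nernst equation gives ln K = nFE°/RT = (2)(96500)(0.43)/((8.314)(298)) = 33.50.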